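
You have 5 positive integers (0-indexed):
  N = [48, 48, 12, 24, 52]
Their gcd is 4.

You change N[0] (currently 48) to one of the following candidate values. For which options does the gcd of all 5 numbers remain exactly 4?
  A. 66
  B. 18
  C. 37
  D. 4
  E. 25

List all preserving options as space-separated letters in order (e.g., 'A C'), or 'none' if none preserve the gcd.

Answer: D

Derivation:
Old gcd = 4; gcd of others (without N[0]) = 4
New gcd for candidate v: gcd(4, v). Preserves old gcd iff gcd(4, v) = 4.
  Option A: v=66, gcd(4,66)=2 -> changes
  Option B: v=18, gcd(4,18)=2 -> changes
  Option C: v=37, gcd(4,37)=1 -> changes
  Option D: v=4, gcd(4,4)=4 -> preserves
  Option E: v=25, gcd(4,25)=1 -> changes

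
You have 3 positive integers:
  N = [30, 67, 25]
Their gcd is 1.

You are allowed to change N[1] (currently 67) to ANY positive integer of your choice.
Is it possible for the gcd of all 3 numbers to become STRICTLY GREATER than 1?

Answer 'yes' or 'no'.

Current gcd = 1
gcd of all OTHER numbers (without N[1]=67): gcd([30, 25]) = 5
The new gcd after any change is gcd(5, new_value).
This can be at most 5.
Since 5 > old gcd 1, the gcd CAN increase (e.g., set N[1] = 5).

Answer: yes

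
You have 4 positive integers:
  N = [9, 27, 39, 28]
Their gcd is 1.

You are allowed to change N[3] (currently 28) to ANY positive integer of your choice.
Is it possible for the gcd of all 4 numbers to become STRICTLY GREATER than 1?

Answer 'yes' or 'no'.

Current gcd = 1
gcd of all OTHER numbers (without N[3]=28): gcd([9, 27, 39]) = 3
The new gcd after any change is gcd(3, new_value).
This can be at most 3.
Since 3 > old gcd 1, the gcd CAN increase (e.g., set N[3] = 3).

Answer: yes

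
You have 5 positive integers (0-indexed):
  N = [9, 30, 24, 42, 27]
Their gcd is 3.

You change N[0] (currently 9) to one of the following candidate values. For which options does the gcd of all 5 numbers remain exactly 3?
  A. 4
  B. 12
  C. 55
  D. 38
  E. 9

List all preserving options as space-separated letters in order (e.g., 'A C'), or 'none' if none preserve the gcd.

Answer: B E

Derivation:
Old gcd = 3; gcd of others (without N[0]) = 3
New gcd for candidate v: gcd(3, v). Preserves old gcd iff gcd(3, v) = 3.
  Option A: v=4, gcd(3,4)=1 -> changes
  Option B: v=12, gcd(3,12)=3 -> preserves
  Option C: v=55, gcd(3,55)=1 -> changes
  Option D: v=38, gcd(3,38)=1 -> changes
  Option E: v=9, gcd(3,9)=3 -> preserves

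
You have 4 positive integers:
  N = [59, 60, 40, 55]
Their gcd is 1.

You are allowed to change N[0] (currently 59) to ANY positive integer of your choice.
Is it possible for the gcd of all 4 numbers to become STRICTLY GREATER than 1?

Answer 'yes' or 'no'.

Answer: yes

Derivation:
Current gcd = 1
gcd of all OTHER numbers (without N[0]=59): gcd([60, 40, 55]) = 5
The new gcd after any change is gcd(5, new_value).
This can be at most 5.
Since 5 > old gcd 1, the gcd CAN increase (e.g., set N[0] = 5).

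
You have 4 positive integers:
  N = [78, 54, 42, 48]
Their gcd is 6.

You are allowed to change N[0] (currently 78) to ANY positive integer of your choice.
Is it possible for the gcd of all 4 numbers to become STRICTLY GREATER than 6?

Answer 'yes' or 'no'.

Current gcd = 6
gcd of all OTHER numbers (without N[0]=78): gcd([54, 42, 48]) = 6
The new gcd after any change is gcd(6, new_value).
This can be at most 6.
Since 6 = old gcd 6, the gcd can only stay the same or decrease.

Answer: no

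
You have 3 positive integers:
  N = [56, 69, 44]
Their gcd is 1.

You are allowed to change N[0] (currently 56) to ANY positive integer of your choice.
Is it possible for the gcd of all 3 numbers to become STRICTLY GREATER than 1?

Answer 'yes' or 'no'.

Answer: no

Derivation:
Current gcd = 1
gcd of all OTHER numbers (without N[0]=56): gcd([69, 44]) = 1
The new gcd after any change is gcd(1, new_value).
This can be at most 1.
Since 1 = old gcd 1, the gcd can only stay the same or decrease.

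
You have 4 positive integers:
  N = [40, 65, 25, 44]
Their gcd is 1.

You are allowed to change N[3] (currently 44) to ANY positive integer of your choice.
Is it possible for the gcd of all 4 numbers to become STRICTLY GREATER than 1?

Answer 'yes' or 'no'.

Current gcd = 1
gcd of all OTHER numbers (without N[3]=44): gcd([40, 65, 25]) = 5
The new gcd after any change is gcd(5, new_value).
This can be at most 5.
Since 5 > old gcd 1, the gcd CAN increase (e.g., set N[3] = 5).

Answer: yes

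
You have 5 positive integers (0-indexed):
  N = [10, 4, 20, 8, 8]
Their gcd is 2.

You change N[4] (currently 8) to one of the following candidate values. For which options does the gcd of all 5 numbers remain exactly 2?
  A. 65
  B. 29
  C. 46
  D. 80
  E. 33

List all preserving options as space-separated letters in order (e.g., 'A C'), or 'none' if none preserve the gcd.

Answer: C D

Derivation:
Old gcd = 2; gcd of others (without N[4]) = 2
New gcd for candidate v: gcd(2, v). Preserves old gcd iff gcd(2, v) = 2.
  Option A: v=65, gcd(2,65)=1 -> changes
  Option B: v=29, gcd(2,29)=1 -> changes
  Option C: v=46, gcd(2,46)=2 -> preserves
  Option D: v=80, gcd(2,80)=2 -> preserves
  Option E: v=33, gcd(2,33)=1 -> changes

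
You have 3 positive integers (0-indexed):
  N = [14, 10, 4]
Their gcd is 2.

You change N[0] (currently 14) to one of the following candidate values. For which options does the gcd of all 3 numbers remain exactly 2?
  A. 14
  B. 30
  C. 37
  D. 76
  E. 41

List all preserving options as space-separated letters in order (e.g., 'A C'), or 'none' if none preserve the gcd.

Answer: A B D

Derivation:
Old gcd = 2; gcd of others (without N[0]) = 2
New gcd for candidate v: gcd(2, v). Preserves old gcd iff gcd(2, v) = 2.
  Option A: v=14, gcd(2,14)=2 -> preserves
  Option B: v=30, gcd(2,30)=2 -> preserves
  Option C: v=37, gcd(2,37)=1 -> changes
  Option D: v=76, gcd(2,76)=2 -> preserves
  Option E: v=41, gcd(2,41)=1 -> changes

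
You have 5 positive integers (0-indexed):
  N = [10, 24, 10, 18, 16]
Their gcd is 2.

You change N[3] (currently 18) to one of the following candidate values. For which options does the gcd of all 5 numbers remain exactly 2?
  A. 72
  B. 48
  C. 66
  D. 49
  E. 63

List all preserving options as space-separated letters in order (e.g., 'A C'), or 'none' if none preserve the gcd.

Answer: A B C

Derivation:
Old gcd = 2; gcd of others (without N[3]) = 2
New gcd for candidate v: gcd(2, v). Preserves old gcd iff gcd(2, v) = 2.
  Option A: v=72, gcd(2,72)=2 -> preserves
  Option B: v=48, gcd(2,48)=2 -> preserves
  Option C: v=66, gcd(2,66)=2 -> preserves
  Option D: v=49, gcd(2,49)=1 -> changes
  Option E: v=63, gcd(2,63)=1 -> changes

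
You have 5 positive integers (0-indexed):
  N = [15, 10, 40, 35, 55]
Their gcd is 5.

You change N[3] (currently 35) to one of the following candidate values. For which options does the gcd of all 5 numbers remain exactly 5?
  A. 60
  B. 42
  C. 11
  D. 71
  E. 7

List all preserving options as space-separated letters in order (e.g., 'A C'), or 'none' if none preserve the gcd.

Answer: A

Derivation:
Old gcd = 5; gcd of others (without N[3]) = 5
New gcd for candidate v: gcd(5, v). Preserves old gcd iff gcd(5, v) = 5.
  Option A: v=60, gcd(5,60)=5 -> preserves
  Option B: v=42, gcd(5,42)=1 -> changes
  Option C: v=11, gcd(5,11)=1 -> changes
  Option D: v=71, gcd(5,71)=1 -> changes
  Option E: v=7, gcd(5,7)=1 -> changes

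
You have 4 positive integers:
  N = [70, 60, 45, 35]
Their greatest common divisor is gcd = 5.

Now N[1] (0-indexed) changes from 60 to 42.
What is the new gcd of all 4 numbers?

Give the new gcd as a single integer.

Numbers: [70, 60, 45, 35], gcd = 5
Change: index 1, 60 -> 42
gcd of the OTHER numbers (without index 1): gcd([70, 45, 35]) = 5
New gcd = gcd(g_others, new_val) = gcd(5, 42) = 1

Answer: 1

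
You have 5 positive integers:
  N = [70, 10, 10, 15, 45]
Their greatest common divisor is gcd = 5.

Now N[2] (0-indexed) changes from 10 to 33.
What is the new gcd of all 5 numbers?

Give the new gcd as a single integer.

Answer: 1

Derivation:
Numbers: [70, 10, 10, 15, 45], gcd = 5
Change: index 2, 10 -> 33
gcd of the OTHER numbers (without index 2): gcd([70, 10, 15, 45]) = 5
New gcd = gcd(g_others, new_val) = gcd(5, 33) = 1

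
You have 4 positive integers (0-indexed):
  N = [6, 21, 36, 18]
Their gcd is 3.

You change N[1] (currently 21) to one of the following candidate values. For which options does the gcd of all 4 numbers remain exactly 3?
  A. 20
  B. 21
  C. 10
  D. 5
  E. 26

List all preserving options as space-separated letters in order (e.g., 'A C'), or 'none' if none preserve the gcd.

Old gcd = 3; gcd of others (without N[1]) = 6
New gcd for candidate v: gcd(6, v). Preserves old gcd iff gcd(6, v) = 3.
  Option A: v=20, gcd(6,20)=2 -> changes
  Option B: v=21, gcd(6,21)=3 -> preserves
  Option C: v=10, gcd(6,10)=2 -> changes
  Option D: v=5, gcd(6,5)=1 -> changes
  Option E: v=26, gcd(6,26)=2 -> changes

Answer: B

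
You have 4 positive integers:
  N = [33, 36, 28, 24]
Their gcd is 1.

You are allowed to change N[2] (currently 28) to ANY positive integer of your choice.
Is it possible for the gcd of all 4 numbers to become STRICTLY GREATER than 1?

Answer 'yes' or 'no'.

Current gcd = 1
gcd of all OTHER numbers (without N[2]=28): gcd([33, 36, 24]) = 3
The new gcd after any change is gcd(3, new_value).
This can be at most 3.
Since 3 > old gcd 1, the gcd CAN increase (e.g., set N[2] = 3).

Answer: yes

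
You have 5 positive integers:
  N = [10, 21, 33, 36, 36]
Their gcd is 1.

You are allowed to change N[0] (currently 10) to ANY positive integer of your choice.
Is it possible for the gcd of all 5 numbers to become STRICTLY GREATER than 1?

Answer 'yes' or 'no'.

Current gcd = 1
gcd of all OTHER numbers (without N[0]=10): gcd([21, 33, 36, 36]) = 3
The new gcd after any change is gcd(3, new_value).
This can be at most 3.
Since 3 > old gcd 1, the gcd CAN increase (e.g., set N[0] = 3).

Answer: yes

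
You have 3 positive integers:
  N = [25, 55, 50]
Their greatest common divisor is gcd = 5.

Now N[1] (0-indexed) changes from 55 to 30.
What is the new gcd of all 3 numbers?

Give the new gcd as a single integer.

Numbers: [25, 55, 50], gcd = 5
Change: index 1, 55 -> 30
gcd of the OTHER numbers (without index 1): gcd([25, 50]) = 25
New gcd = gcd(g_others, new_val) = gcd(25, 30) = 5

Answer: 5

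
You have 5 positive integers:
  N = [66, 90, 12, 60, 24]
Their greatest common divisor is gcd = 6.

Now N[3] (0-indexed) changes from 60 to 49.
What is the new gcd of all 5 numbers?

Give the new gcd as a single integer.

Answer: 1

Derivation:
Numbers: [66, 90, 12, 60, 24], gcd = 6
Change: index 3, 60 -> 49
gcd of the OTHER numbers (without index 3): gcd([66, 90, 12, 24]) = 6
New gcd = gcd(g_others, new_val) = gcd(6, 49) = 1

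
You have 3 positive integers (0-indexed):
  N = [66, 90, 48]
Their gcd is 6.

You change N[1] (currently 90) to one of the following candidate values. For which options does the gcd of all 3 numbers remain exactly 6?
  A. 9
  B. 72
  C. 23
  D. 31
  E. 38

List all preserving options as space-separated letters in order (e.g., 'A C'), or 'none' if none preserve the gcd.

Old gcd = 6; gcd of others (without N[1]) = 6
New gcd for candidate v: gcd(6, v). Preserves old gcd iff gcd(6, v) = 6.
  Option A: v=9, gcd(6,9)=3 -> changes
  Option B: v=72, gcd(6,72)=6 -> preserves
  Option C: v=23, gcd(6,23)=1 -> changes
  Option D: v=31, gcd(6,31)=1 -> changes
  Option E: v=38, gcd(6,38)=2 -> changes

Answer: B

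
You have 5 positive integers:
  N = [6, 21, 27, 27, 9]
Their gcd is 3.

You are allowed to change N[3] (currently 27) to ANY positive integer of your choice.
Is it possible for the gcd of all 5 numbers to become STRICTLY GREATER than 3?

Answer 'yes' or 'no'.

Answer: no

Derivation:
Current gcd = 3
gcd of all OTHER numbers (without N[3]=27): gcd([6, 21, 27, 9]) = 3
The new gcd after any change is gcd(3, new_value).
This can be at most 3.
Since 3 = old gcd 3, the gcd can only stay the same or decrease.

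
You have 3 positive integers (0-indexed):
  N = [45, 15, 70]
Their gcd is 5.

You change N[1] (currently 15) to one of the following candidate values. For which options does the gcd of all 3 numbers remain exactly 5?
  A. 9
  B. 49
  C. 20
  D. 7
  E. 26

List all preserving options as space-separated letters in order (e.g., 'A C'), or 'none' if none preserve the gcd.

Answer: C

Derivation:
Old gcd = 5; gcd of others (without N[1]) = 5
New gcd for candidate v: gcd(5, v). Preserves old gcd iff gcd(5, v) = 5.
  Option A: v=9, gcd(5,9)=1 -> changes
  Option B: v=49, gcd(5,49)=1 -> changes
  Option C: v=20, gcd(5,20)=5 -> preserves
  Option D: v=7, gcd(5,7)=1 -> changes
  Option E: v=26, gcd(5,26)=1 -> changes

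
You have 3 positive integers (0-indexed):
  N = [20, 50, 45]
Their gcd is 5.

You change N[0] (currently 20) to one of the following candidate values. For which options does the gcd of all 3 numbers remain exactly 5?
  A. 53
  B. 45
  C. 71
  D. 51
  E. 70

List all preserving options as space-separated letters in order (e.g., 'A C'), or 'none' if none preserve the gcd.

Old gcd = 5; gcd of others (without N[0]) = 5
New gcd for candidate v: gcd(5, v). Preserves old gcd iff gcd(5, v) = 5.
  Option A: v=53, gcd(5,53)=1 -> changes
  Option B: v=45, gcd(5,45)=5 -> preserves
  Option C: v=71, gcd(5,71)=1 -> changes
  Option D: v=51, gcd(5,51)=1 -> changes
  Option E: v=70, gcd(5,70)=5 -> preserves

Answer: B E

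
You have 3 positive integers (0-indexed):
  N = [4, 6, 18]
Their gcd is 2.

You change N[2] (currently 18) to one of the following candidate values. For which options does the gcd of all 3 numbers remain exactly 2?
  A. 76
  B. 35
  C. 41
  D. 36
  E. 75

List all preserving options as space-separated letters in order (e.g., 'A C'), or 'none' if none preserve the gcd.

Old gcd = 2; gcd of others (without N[2]) = 2
New gcd for candidate v: gcd(2, v). Preserves old gcd iff gcd(2, v) = 2.
  Option A: v=76, gcd(2,76)=2 -> preserves
  Option B: v=35, gcd(2,35)=1 -> changes
  Option C: v=41, gcd(2,41)=1 -> changes
  Option D: v=36, gcd(2,36)=2 -> preserves
  Option E: v=75, gcd(2,75)=1 -> changes

Answer: A D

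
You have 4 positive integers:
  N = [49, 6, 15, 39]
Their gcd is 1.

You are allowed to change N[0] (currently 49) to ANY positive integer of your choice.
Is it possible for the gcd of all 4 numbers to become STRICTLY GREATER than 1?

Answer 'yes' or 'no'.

Current gcd = 1
gcd of all OTHER numbers (without N[0]=49): gcd([6, 15, 39]) = 3
The new gcd after any change is gcd(3, new_value).
This can be at most 3.
Since 3 > old gcd 1, the gcd CAN increase (e.g., set N[0] = 3).

Answer: yes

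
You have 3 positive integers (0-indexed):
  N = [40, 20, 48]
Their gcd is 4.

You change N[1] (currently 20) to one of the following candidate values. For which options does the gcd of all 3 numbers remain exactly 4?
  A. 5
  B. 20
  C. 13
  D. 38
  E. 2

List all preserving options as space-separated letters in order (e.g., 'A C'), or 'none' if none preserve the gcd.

Answer: B

Derivation:
Old gcd = 4; gcd of others (without N[1]) = 8
New gcd for candidate v: gcd(8, v). Preserves old gcd iff gcd(8, v) = 4.
  Option A: v=5, gcd(8,5)=1 -> changes
  Option B: v=20, gcd(8,20)=4 -> preserves
  Option C: v=13, gcd(8,13)=1 -> changes
  Option D: v=38, gcd(8,38)=2 -> changes
  Option E: v=2, gcd(8,2)=2 -> changes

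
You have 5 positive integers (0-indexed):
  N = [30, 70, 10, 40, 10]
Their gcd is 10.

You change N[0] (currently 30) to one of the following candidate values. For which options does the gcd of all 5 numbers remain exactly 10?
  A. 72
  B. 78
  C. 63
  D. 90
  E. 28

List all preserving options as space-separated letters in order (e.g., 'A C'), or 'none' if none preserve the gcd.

Old gcd = 10; gcd of others (without N[0]) = 10
New gcd for candidate v: gcd(10, v). Preserves old gcd iff gcd(10, v) = 10.
  Option A: v=72, gcd(10,72)=2 -> changes
  Option B: v=78, gcd(10,78)=2 -> changes
  Option C: v=63, gcd(10,63)=1 -> changes
  Option D: v=90, gcd(10,90)=10 -> preserves
  Option E: v=28, gcd(10,28)=2 -> changes

Answer: D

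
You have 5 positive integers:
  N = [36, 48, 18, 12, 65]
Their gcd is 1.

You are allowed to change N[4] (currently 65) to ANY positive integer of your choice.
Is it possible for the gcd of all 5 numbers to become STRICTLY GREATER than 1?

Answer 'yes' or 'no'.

Current gcd = 1
gcd of all OTHER numbers (without N[4]=65): gcd([36, 48, 18, 12]) = 6
The new gcd after any change is gcd(6, new_value).
This can be at most 6.
Since 6 > old gcd 1, the gcd CAN increase (e.g., set N[4] = 6).

Answer: yes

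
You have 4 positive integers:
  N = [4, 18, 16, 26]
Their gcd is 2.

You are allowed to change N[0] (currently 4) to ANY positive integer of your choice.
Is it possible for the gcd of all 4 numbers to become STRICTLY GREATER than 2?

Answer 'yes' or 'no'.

Current gcd = 2
gcd of all OTHER numbers (without N[0]=4): gcd([18, 16, 26]) = 2
The new gcd after any change is gcd(2, new_value).
This can be at most 2.
Since 2 = old gcd 2, the gcd can only stay the same or decrease.

Answer: no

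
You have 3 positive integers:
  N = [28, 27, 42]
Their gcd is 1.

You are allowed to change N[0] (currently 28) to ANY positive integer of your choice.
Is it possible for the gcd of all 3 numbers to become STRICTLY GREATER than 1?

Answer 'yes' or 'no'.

Answer: yes

Derivation:
Current gcd = 1
gcd of all OTHER numbers (without N[0]=28): gcd([27, 42]) = 3
The new gcd after any change is gcd(3, new_value).
This can be at most 3.
Since 3 > old gcd 1, the gcd CAN increase (e.g., set N[0] = 3).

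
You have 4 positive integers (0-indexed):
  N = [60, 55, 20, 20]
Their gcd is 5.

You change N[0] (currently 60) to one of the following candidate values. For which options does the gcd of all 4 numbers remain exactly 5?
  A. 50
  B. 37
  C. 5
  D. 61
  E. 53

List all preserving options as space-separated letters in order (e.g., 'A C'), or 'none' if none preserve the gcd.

Answer: A C

Derivation:
Old gcd = 5; gcd of others (without N[0]) = 5
New gcd for candidate v: gcd(5, v). Preserves old gcd iff gcd(5, v) = 5.
  Option A: v=50, gcd(5,50)=5 -> preserves
  Option B: v=37, gcd(5,37)=1 -> changes
  Option C: v=5, gcd(5,5)=5 -> preserves
  Option D: v=61, gcd(5,61)=1 -> changes
  Option E: v=53, gcd(5,53)=1 -> changes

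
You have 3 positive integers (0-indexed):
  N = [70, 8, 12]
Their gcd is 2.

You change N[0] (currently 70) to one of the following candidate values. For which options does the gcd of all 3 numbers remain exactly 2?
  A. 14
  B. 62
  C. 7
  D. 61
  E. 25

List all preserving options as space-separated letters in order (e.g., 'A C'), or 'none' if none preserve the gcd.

Answer: A B

Derivation:
Old gcd = 2; gcd of others (without N[0]) = 4
New gcd for candidate v: gcd(4, v). Preserves old gcd iff gcd(4, v) = 2.
  Option A: v=14, gcd(4,14)=2 -> preserves
  Option B: v=62, gcd(4,62)=2 -> preserves
  Option C: v=7, gcd(4,7)=1 -> changes
  Option D: v=61, gcd(4,61)=1 -> changes
  Option E: v=25, gcd(4,25)=1 -> changes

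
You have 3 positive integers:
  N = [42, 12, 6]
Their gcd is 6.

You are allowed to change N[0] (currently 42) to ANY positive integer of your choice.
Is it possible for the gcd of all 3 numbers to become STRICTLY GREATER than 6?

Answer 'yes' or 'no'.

Answer: no

Derivation:
Current gcd = 6
gcd of all OTHER numbers (without N[0]=42): gcd([12, 6]) = 6
The new gcd after any change is gcd(6, new_value).
This can be at most 6.
Since 6 = old gcd 6, the gcd can only stay the same or decrease.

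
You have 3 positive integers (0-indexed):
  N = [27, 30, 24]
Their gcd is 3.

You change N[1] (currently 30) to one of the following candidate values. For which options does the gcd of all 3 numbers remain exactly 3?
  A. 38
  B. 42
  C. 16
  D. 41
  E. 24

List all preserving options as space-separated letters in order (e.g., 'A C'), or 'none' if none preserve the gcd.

Answer: B E

Derivation:
Old gcd = 3; gcd of others (without N[1]) = 3
New gcd for candidate v: gcd(3, v). Preserves old gcd iff gcd(3, v) = 3.
  Option A: v=38, gcd(3,38)=1 -> changes
  Option B: v=42, gcd(3,42)=3 -> preserves
  Option C: v=16, gcd(3,16)=1 -> changes
  Option D: v=41, gcd(3,41)=1 -> changes
  Option E: v=24, gcd(3,24)=3 -> preserves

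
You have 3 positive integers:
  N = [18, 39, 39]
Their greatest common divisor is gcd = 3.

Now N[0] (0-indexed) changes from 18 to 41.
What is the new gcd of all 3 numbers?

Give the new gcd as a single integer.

Answer: 1

Derivation:
Numbers: [18, 39, 39], gcd = 3
Change: index 0, 18 -> 41
gcd of the OTHER numbers (without index 0): gcd([39, 39]) = 39
New gcd = gcd(g_others, new_val) = gcd(39, 41) = 1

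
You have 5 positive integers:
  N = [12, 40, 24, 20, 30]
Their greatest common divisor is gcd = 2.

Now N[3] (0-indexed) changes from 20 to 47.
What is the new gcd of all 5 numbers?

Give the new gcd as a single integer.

Answer: 1

Derivation:
Numbers: [12, 40, 24, 20, 30], gcd = 2
Change: index 3, 20 -> 47
gcd of the OTHER numbers (without index 3): gcd([12, 40, 24, 30]) = 2
New gcd = gcd(g_others, new_val) = gcd(2, 47) = 1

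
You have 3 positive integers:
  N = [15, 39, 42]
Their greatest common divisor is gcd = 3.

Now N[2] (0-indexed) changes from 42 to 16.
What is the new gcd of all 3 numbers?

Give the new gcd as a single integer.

Answer: 1

Derivation:
Numbers: [15, 39, 42], gcd = 3
Change: index 2, 42 -> 16
gcd of the OTHER numbers (without index 2): gcd([15, 39]) = 3
New gcd = gcd(g_others, new_val) = gcd(3, 16) = 1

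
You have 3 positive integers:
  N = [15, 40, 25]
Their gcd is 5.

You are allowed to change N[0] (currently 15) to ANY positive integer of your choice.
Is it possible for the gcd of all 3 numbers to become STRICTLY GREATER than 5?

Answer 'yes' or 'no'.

Answer: no

Derivation:
Current gcd = 5
gcd of all OTHER numbers (without N[0]=15): gcd([40, 25]) = 5
The new gcd after any change is gcd(5, new_value).
This can be at most 5.
Since 5 = old gcd 5, the gcd can only stay the same or decrease.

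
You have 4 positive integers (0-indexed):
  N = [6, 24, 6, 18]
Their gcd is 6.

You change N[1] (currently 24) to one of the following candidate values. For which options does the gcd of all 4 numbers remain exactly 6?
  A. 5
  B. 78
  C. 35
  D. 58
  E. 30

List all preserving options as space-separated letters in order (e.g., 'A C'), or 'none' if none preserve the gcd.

Old gcd = 6; gcd of others (without N[1]) = 6
New gcd for candidate v: gcd(6, v). Preserves old gcd iff gcd(6, v) = 6.
  Option A: v=5, gcd(6,5)=1 -> changes
  Option B: v=78, gcd(6,78)=6 -> preserves
  Option C: v=35, gcd(6,35)=1 -> changes
  Option D: v=58, gcd(6,58)=2 -> changes
  Option E: v=30, gcd(6,30)=6 -> preserves

Answer: B E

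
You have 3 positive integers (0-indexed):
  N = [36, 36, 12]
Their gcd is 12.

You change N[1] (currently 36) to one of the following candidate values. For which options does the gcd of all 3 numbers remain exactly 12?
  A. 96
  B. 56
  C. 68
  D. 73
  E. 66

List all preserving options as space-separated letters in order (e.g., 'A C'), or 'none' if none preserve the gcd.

Old gcd = 12; gcd of others (without N[1]) = 12
New gcd for candidate v: gcd(12, v). Preserves old gcd iff gcd(12, v) = 12.
  Option A: v=96, gcd(12,96)=12 -> preserves
  Option B: v=56, gcd(12,56)=4 -> changes
  Option C: v=68, gcd(12,68)=4 -> changes
  Option D: v=73, gcd(12,73)=1 -> changes
  Option E: v=66, gcd(12,66)=6 -> changes

Answer: A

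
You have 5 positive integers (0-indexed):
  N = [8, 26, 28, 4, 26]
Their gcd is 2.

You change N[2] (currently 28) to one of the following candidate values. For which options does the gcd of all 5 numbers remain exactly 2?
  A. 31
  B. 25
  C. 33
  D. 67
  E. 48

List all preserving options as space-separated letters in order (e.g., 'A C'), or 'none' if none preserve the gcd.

Answer: E

Derivation:
Old gcd = 2; gcd of others (without N[2]) = 2
New gcd for candidate v: gcd(2, v). Preserves old gcd iff gcd(2, v) = 2.
  Option A: v=31, gcd(2,31)=1 -> changes
  Option B: v=25, gcd(2,25)=1 -> changes
  Option C: v=33, gcd(2,33)=1 -> changes
  Option D: v=67, gcd(2,67)=1 -> changes
  Option E: v=48, gcd(2,48)=2 -> preserves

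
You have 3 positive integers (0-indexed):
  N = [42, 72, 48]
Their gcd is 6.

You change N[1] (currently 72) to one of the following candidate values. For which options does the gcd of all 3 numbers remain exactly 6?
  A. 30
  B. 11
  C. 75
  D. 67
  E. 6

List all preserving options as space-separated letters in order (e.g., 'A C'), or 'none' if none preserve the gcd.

Old gcd = 6; gcd of others (without N[1]) = 6
New gcd for candidate v: gcd(6, v). Preserves old gcd iff gcd(6, v) = 6.
  Option A: v=30, gcd(6,30)=6 -> preserves
  Option B: v=11, gcd(6,11)=1 -> changes
  Option C: v=75, gcd(6,75)=3 -> changes
  Option D: v=67, gcd(6,67)=1 -> changes
  Option E: v=6, gcd(6,6)=6 -> preserves

Answer: A E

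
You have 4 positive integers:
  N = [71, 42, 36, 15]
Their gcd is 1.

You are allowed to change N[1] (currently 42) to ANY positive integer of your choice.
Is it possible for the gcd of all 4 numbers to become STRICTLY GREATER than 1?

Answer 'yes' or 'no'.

Answer: no

Derivation:
Current gcd = 1
gcd of all OTHER numbers (without N[1]=42): gcd([71, 36, 15]) = 1
The new gcd after any change is gcd(1, new_value).
This can be at most 1.
Since 1 = old gcd 1, the gcd can only stay the same or decrease.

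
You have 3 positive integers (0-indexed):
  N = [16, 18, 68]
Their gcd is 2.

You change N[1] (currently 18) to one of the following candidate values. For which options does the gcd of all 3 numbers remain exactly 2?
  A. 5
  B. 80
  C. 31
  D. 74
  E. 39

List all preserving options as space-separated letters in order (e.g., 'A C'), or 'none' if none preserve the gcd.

Old gcd = 2; gcd of others (without N[1]) = 4
New gcd for candidate v: gcd(4, v). Preserves old gcd iff gcd(4, v) = 2.
  Option A: v=5, gcd(4,5)=1 -> changes
  Option B: v=80, gcd(4,80)=4 -> changes
  Option C: v=31, gcd(4,31)=1 -> changes
  Option D: v=74, gcd(4,74)=2 -> preserves
  Option E: v=39, gcd(4,39)=1 -> changes

Answer: D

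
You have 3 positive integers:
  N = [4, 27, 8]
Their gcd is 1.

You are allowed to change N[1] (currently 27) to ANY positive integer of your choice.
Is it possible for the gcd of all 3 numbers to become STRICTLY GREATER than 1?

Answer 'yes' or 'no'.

Answer: yes

Derivation:
Current gcd = 1
gcd of all OTHER numbers (without N[1]=27): gcd([4, 8]) = 4
The new gcd after any change is gcd(4, new_value).
This can be at most 4.
Since 4 > old gcd 1, the gcd CAN increase (e.g., set N[1] = 4).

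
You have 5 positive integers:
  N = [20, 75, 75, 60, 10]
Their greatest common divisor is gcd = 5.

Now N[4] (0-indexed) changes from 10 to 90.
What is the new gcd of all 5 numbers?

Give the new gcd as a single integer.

Answer: 5

Derivation:
Numbers: [20, 75, 75, 60, 10], gcd = 5
Change: index 4, 10 -> 90
gcd of the OTHER numbers (without index 4): gcd([20, 75, 75, 60]) = 5
New gcd = gcd(g_others, new_val) = gcd(5, 90) = 5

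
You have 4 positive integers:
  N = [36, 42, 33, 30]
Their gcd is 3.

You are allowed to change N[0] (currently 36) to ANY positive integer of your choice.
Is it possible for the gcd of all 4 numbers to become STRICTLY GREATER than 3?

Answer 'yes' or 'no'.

Answer: no

Derivation:
Current gcd = 3
gcd of all OTHER numbers (without N[0]=36): gcd([42, 33, 30]) = 3
The new gcd after any change is gcd(3, new_value).
This can be at most 3.
Since 3 = old gcd 3, the gcd can only stay the same or decrease.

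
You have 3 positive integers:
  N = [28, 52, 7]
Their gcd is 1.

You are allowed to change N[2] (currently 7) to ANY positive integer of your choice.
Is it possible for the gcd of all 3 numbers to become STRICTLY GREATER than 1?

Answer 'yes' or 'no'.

Answer: yes

Derivation:
Current gcd = 1
gcd of all OTHER numbers (without N[2]=7): gcd([28, 52]) = 4
The new gcd after any change is gcd(4, new_value).
This can be at most 4.
Since 4 > old gcd 1, the gcd CAN increase (e.g., set N[2] = 4).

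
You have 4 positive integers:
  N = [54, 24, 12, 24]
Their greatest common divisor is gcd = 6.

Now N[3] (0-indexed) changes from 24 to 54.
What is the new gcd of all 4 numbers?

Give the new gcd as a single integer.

Answer: 6

Derivation:
Numbers: [54, 24, 12, 24], gcd = 6
Change: index 3, 24 -> 54
gcd of the OTHER numbers (without index 3): gcd([54, 24, 12]) = 6
New gcd = gcd(g_others, new_val) = gcd(6, 54) = 6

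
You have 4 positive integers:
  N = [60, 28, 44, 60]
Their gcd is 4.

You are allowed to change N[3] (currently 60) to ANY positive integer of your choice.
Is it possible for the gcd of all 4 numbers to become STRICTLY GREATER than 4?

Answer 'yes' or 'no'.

Current gcd = 4
gcd of all OTHER numbers (without N[3]=60): gcd([60, 28, 44]) = 4
The new gcd after any change is gcd(4, new_value).
This can be at most 4.
Since 4 = old gcd 4, the gcd can only stay the same or decrease.

Answer: no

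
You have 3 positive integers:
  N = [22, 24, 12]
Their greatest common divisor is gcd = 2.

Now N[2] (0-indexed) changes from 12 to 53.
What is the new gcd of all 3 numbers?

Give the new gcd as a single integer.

Answer: 1

Derivation:
Numbers: [22, 24, 12], gcd = 2
Change: index 2, 12 -> 53
gcd of the OTHER numbers (without index 2): gcd([22, 24]) = 2
New gcd = gcd(g_others, new_val) = gcd(2, 53) = 1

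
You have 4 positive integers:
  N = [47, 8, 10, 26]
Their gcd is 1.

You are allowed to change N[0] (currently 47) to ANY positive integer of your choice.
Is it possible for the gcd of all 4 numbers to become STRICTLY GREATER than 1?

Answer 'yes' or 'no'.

Answer: yes

Derivation:
Current gcd = 1
gcd of all OTHER numbers (without N[0]=47): gcd([8, 10, 26]) = 2
The new gcd after any change is gcd(2, new_value).
This can be at most 2.
Since 2 > old gcd 1, the gcd CAN increase (e.g., set N[0] = 2).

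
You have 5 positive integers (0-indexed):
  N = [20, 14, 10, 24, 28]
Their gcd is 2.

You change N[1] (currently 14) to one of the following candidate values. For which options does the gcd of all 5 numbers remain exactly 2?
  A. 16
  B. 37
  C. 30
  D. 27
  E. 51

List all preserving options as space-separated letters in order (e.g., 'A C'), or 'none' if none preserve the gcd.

Answer: A C

Derivation:
Old gcd = 2; gcd of others (without N[1]) = 2
New gcd for candidate v: gcd(2, v). Preserves old gcd iff gcd(2, v) = 2.
  Option A: v=16, gcd(2,16)=2 -> preserves
  Option B: v=37, gcd(2,37)=1 -> changes
  Option C: v=30, gcd(2,30)=2 -> preserves
  Option D: v=27, gcd(2,27)=1 -> changes
  Option E: v=51, gcd(2,51)=1 -> changes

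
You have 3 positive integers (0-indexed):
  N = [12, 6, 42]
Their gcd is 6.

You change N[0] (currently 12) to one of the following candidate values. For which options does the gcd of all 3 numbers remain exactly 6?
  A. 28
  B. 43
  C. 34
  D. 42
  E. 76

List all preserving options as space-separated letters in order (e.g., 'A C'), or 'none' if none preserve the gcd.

Old gcd = 6; gcd of others (without N[0]) = 6
New gcd for candidate v: gcd(6, v). Preserves old gcd iff gcd(6, v) = 6.
  Option A: v=28, gcd(6,28)=2 -> changes
  Option B: v=43, gcd(6,43)=1 -> changes
  Option C: v=34, gcd(6,34)=2 -> changes
  Option D: v=42, gcd(6,42)=6 -> preserves
  Option E: v=76, gcd(6,76)=2 -> changes

Answer: D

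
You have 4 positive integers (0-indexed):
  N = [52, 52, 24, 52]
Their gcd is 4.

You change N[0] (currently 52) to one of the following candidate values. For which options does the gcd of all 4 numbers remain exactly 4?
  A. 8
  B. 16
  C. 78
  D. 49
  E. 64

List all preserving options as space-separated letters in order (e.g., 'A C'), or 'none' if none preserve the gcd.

Answer: A B E

Derivation:
Old gcd = 4; gcd of others (without N[0]) = 4
New gcd for candidate v: gcd(4, v). Preserves old gcd iff gcd(4, v) = 4.
  Option A: v=8, gcd(4,8)=4 -> preserves
  Option B: v=16, gcd(4,16)=4 -> preserves
  Option C: v=78, gcd(4,78)=2 -> changes
  Option D: v=49, gcd(4,49)=1 -> changes
  Option E: v=64, gcd(4,64)=4 -> preserves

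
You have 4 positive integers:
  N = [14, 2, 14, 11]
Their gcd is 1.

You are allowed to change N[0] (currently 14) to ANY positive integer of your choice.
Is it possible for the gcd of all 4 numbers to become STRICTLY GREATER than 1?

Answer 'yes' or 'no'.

Answer: no

Derivation:
Current gcd = 1
gcd of all OTHER numbers (without N[0]=14): gcd([2, 14, 11]) = 1
The new gcd after any change is gcd(1, new_value).
This can be at most 1.
Since 1 = old gcd 1, the gcd can only stay the same or decrease.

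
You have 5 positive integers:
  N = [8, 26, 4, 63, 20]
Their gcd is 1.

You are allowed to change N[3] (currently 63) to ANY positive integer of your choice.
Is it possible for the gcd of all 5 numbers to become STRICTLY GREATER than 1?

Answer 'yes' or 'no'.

Current gcd = 1
gcd of all OTHER numbers (without N[3]=63): gcd([8, 26, 4, 20]) = 2
The new gcd after any change is gcd(2, new_value).
This can be at most 2.
Since 2 > old gcd 1, the gcd CAN increase (e.g., set N[3] = 2).

Answer: yes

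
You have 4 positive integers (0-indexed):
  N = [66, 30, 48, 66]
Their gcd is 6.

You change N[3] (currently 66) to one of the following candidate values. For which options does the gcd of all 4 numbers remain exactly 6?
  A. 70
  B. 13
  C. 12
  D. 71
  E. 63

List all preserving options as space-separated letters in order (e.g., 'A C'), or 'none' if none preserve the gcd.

Old gcd = 6; gcd of others (without N[3]) = 6
New gcd for candidate v: gcd(6, v). Preserves old gcd iff gcd(6, v) = 6.
  Option A: v=70, gcd(6,70)=2 -> changes
  Option B: v=13, gcd(6,13)=1 -> changes
  Option C: v=12, gcd(6,12)=6 -> preserves
  Option D: v=71, gcd(6,71)=1 -> changes
  Option E: v=63, gcd(6,63)=3 -> changes

Answer: C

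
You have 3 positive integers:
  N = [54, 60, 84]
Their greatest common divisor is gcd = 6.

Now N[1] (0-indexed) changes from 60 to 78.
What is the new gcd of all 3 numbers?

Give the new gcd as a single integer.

Answer: 6

Derivation:
Numbers: [54, 60, 84], gcd = 6
Change: index 1, 60 -> 78
gcd of the OTHER numbers (without index 1): gcd([54, 84]) = 6
New gcd = gcd(g_others, new_val) = gcd(6, 78) = 6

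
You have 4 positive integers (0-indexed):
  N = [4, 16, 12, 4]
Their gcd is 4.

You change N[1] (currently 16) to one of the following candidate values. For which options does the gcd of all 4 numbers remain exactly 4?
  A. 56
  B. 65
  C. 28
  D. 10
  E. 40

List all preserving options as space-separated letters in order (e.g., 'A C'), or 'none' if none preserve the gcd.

Answer: A C E

Derivation:
Old gcd = 4; gcd of others (without N[1]) = 4
New gcd for candidate v: gcd(4, v). Preserves old gcd iff gcd(4, v) = 4.
  Option A: v=56, gcd(4,56)=4 -> preserves
  Option B: v=65, gcd(4,65)=1 -> changes
  Option C: v=28, gcd(4,28)=4 -> preserves
  Option D: v=10, gcd(4,10)=2 -> changes
  Option E: v=40, gcd(4,40)=4 -> preserves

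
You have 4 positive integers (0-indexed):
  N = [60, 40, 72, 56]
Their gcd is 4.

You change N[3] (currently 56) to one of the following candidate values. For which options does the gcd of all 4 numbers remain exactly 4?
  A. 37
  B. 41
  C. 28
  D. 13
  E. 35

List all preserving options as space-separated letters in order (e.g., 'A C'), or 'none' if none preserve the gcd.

Old gcd = 4; gcd of others (without N[3]) = 4
New gcd for candidate v: gcd(4, v). Preserves old gcd iff gcd(4, v) = 4.
  Option A: v=37, gcd(4,37)=1 -> changes
  Option B: v=41, gcd(4,41)=1 -> changes
  Option C: v=28, gcd(4,28)=4 -> preserves
  Option D: v=13, gcd(4,13)=1 -> changes
  Option E: v=35, gcd(4,35)=1 -> changes

Answer: C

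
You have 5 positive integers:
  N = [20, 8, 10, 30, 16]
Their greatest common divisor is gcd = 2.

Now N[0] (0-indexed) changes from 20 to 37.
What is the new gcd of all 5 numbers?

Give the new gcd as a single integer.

Numbers: [20, 8, 10, 30, 16], gcd = 2
Change: index 0, 20 -> 37
gcd of the OTHER numbers (without index 0): gcd([8, 10, 30, 16]) = 2
New gcd = gcd(g_others, new_val) = gcd(2, 37) = 1

Answer: 1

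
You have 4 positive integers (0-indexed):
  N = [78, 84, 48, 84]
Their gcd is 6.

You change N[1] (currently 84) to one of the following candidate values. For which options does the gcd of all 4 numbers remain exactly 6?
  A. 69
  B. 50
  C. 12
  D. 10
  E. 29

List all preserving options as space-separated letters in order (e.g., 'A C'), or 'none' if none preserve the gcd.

Answer: C

Derivation:
Old gcd = 6; gcd of others (without N[1]) = 6
New gcd for candidate v: gcd(6, v). Preserves old gcd iff gcd(6, v) = 6.
  Option A: v=69, gcd(6,69)=3 -> changes
  Option B: v=50, gcd(6,50)=2 -> changes
  Option C: v=12, gcd(6,12)=6 -> preserves
  Option D: v=10, gcd(6,10)=2 -> changes
  Option E: v=29, gcd(6,29)=1 -> changes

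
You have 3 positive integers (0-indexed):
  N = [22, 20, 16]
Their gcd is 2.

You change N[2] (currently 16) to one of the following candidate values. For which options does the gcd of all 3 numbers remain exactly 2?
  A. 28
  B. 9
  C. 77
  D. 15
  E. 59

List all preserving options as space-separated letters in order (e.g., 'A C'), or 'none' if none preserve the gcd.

Answer: A

Derivation:
Old gcd = 2; gcd of others (without N[2]) = 2
New gcd for candidate v: gcd(2, v). Preserves old gcd iff gcd(2, v) = 2.
  Option A: v=28, gcd(2,28)=2 -> preserves
  Option B: v=9, gcd(2,9)=1 -> changes
  Option C: v=77, gcd(2,77)=1 -> changes
  Option D: v=15, gcd(2,15)=1 -> changes
  Option E: v=59, gcd(2,59)=1 -> changes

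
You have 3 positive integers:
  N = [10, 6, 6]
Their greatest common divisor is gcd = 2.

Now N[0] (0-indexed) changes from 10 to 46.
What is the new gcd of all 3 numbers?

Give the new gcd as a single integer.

Numbers: [10, 6, 6], gcd = 2
Change: index 0, 10 -> 46
gcd of the OTHER numbers (without index 0): gcd([6, 6]) = 6
New gcd = gcd(g_others, new_val) = gcd(6, 46) = 2

Answer: 2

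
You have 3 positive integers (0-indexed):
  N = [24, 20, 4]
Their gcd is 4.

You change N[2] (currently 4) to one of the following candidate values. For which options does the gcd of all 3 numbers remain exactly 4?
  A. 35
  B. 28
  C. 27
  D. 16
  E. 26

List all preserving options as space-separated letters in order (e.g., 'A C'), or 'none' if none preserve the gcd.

Answer: B D

Derivation:
Old gcd = 4; gcd of others (without N[2]) = 4
New gcd for candidate v: gcd(4, v). Preserves old gcd iff gcd(4, v) = 4.
  Option A: v=35, gcd(4,35)=1 -> changes
  Option B: v=28, gcd(4,28)=4 -> preserves
  Option C: v=27, gcd(4,27)=1 -> changes
  Option D: v=16, gcd(4,16)=4 -> preserves
  Option E: v=26, gcd(4,26)=2 -> changes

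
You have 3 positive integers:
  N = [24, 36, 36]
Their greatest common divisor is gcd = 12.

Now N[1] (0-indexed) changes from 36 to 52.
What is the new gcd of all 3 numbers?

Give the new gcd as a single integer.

Answer: 4

Derivation:
Numbers: [24, 36, 36], gcd = 12
Change: index 1, 36 -> 52
gcd of the OTHER numbers (without index 1): gcd([24, 36]) = 12
New gcd = gcd(g_others, new_val) = gcd(12, 52) = 4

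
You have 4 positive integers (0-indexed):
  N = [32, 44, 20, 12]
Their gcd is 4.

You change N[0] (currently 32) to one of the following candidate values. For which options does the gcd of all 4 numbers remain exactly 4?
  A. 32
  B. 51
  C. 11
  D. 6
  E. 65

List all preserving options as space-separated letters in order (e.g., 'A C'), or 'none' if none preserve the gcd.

Answer: A

Derivation:
Old gcd = 4; gcd of others (without N[0]) = 4
New gcd for candidate v: gcd(4, v). Preserves old gcd iff gcd(4, v) = 4.
  Option A: v=32, gcd(4,32)=4 -> preserves
  Option B: v=51, gcd(4,51)=1 -> changes
  Option C: v=11, gcd(4,11)=1 -> changes
  Option D: v=6, gcd(4,6)=2 -> changes
  Option E: v=65, gcd(4,65)=1 -> changes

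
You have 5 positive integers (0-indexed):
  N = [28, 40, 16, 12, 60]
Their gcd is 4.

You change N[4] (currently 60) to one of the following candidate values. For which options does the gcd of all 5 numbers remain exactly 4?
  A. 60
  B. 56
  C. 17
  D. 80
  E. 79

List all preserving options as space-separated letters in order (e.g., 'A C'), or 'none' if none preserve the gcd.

Old gcd = 4; gcd of others (without N[4]) = 4
New gcd for candidate v: gcd(4, v). Preserves old gcd iff gcd(4, v) = 4.
  Option A: v=60, gcd(4,60)=4 -> preserves
  Option B: v=56, gcd(4,56)=4 -> preserves
  Option C: v=17, gcd(4,17)=1 -> changes
  Option D: v=80, gcd(4,80)=4 -> preserves
  Option E: v=79, gcd(4,79)=1 -> changes

Answer: A B D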